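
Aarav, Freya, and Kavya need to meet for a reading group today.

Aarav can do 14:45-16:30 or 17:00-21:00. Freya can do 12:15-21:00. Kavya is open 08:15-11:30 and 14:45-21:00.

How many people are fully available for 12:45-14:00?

Freya can make the full 12:45-14:00 slot — that's 1.

1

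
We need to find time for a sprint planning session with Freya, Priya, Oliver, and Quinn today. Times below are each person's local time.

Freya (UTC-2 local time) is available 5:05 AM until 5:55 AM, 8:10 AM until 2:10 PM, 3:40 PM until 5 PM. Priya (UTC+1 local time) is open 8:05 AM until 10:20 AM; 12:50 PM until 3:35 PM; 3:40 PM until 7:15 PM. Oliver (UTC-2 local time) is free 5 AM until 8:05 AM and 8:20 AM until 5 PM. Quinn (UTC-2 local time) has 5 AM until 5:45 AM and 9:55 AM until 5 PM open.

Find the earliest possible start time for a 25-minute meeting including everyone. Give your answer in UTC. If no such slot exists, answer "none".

07:05

Freya in UTC: 07:05-07:55, 10:10-16:10, 17:40-19:00 (add 2h to convert from UTC-2).
Priya in UTC: 07:05-09:20, 11:50-14:35, 14:40-18:15 (subtract 1h to convert from UTC+1).
Oliver in UTC: 07:00-10:05, 10:20-19:00 (add 2h to convert from UTC-2).
Quinn in UTC: 07:00-07:45, 11:55-19:00 (add 2h to convert from UTC-2).
Freya ∩ Priya: 07:05-07:55, 11:50-14:35, 14:40-16:10, 17:40-18:15.
Freya ∩ Priya ∩ Oliver: 07:05-07:55, 11:50-14:35, 14:40-16:10, 17:40-18:15.
Freya ∩ Priya ∩ Oliver ∩ Quinn: 07:05-07:45, 11:55-14:35, 14:40-16:10, 17:40-18:15.
The first common window of at least 25 minutes is 07:05-07:45, so the earliest start is 07:05.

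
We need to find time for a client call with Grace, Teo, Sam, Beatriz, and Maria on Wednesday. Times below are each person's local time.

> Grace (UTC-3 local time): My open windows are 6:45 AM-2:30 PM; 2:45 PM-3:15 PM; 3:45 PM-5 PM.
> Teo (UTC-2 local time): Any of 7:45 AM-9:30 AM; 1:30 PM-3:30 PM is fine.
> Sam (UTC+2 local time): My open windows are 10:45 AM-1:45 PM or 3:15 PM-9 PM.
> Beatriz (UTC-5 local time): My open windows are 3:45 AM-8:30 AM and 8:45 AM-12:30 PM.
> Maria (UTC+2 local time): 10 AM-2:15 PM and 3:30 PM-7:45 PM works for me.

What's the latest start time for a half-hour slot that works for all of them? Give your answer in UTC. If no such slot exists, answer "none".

17:00

Grace in UTC: 09:45-17:30, 17:45-18:15, 18:45-20:00 (add 3h to convert from UTC-3).
Teo in UTC: 09:45-11:30, 15:30-17:30 (add 2h to convert from UTC-2).
Sam in UTC: 08:45-11:45, 13:15-19:00 (subtract 2h to convert from UTC+2).
Beatriz in UTC: 08:45-13:30, 13:45-17:30 (add 5h to convert from UTC-5).
Maria in UTC: 08:00-12:15, 13:30-17:45 (subtract 2h to convert from UTC+2).
Grace ∩ Teo: 09:45-11:30, 15:30-17:30.
Grace ∩ Teo ∩ Sam: 09:45-11:30, 15:30-17:30.
Grace ∩ Teo ∩ Sam ∩ Beatriz: 09:45-11:30, 15:30-17:30.
Grace ∩ Teo ∩ Sam ∩ Beatriz ∩ Maria: 09:45-11:30, 15:30-17:30.
So the common availability across everyone is 09:45-11:30, 15:30-17:30.
The last common window of at least 30 minutes is 15:30-17:30; a 30-minute meeting can start as late as 17:00 and still end by 17:30.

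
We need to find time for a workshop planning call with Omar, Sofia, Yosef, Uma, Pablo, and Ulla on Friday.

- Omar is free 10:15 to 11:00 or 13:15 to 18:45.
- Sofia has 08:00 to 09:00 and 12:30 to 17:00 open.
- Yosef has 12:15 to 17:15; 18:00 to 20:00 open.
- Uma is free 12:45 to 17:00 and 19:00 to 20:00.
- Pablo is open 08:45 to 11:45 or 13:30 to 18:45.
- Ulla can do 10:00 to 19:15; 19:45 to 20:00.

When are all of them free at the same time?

13:30-17:00

Omar ∩ Sofia: 13:15-17:00.
Omar ∩ Sofia ∩ Yosef: 13:15-17:00.
Omar ∩ Sofia ∩ Yosef ∩ Uma: 13:15-17:00.
Omar ∩ Sofia ∩ Yosef ∩ Uma ∩ Pablo: 13:30-17:00.
Omar ∩ Sofia ∩ Yosef ∩ Uma ∩ Pablo ∩ Ulla: 13:30-17:00.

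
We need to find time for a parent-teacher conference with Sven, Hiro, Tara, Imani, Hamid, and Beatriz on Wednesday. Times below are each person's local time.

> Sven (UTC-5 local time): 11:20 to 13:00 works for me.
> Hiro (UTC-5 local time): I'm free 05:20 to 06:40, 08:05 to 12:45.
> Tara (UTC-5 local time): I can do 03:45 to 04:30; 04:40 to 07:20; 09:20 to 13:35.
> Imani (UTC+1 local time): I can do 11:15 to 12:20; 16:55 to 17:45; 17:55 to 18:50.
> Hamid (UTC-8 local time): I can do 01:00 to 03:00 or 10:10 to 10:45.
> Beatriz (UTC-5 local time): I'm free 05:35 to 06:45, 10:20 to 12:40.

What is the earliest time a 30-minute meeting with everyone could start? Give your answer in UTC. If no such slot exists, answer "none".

Sven in UTC: 16:20-18:00 (add 5h to convert from UTC-5).
Hiro in UTC: 10:20-11:40, 13:05-17:45 (add 5h to convert from UTC-5).
Tara in UTC: 08:45-09:30, 09:40-12:20, 14:20-18:35 (add 5h to convert from UTC-5).
Imani in UTC: 10:15-11:20, 15:55-16:45, 16:55-17:50 (subtract 1h to convert from UTC+1).
Hamid in UTC: 09:00-11:00, 18:10-18:45 (add 8h to convert from UTC-8).
Beatriz in UTC: 10:35-11:45, 15:20-17:40 (add 5h to convert from UTC-5).
Sven ∩ Hiro: 16:20-17:45.
Sven ∩ Hiro ∩ Tara: 16:20-17:45.
Sven ∩ Hiro ∩ Tara ∩ Imani: 16:20-16:45, 16:55-17:45.
Sven ∩ Hiro ∩ Tara ∩ Imani ∩ Hamid: ∅.
Sven ∩ Hiro ∩ Tara ∩ Imani ∩ Hamid ∩ Beatriz: ∅.
There is no time when everyone is free.
No common window is at least 30 minutes long.

none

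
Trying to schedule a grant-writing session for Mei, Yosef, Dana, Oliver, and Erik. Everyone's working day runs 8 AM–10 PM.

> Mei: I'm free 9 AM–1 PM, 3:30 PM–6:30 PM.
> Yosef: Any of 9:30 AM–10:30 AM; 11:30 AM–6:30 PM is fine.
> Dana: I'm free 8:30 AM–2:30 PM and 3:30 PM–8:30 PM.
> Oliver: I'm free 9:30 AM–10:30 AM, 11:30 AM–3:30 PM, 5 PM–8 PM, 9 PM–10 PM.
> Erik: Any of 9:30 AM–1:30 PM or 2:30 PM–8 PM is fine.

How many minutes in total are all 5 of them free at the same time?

240

Mei ∩ Yosef: 09:30-10:30, 11:30-13:00, 15:30-18:30.
Mei ∩ Yosef ∩ Dana: 09:30-10:30, 11:30-13:00, 15:30-18:30.
Mei ∩ Yosef ∩ Dana ∩ Oliver: 09:30-10:30, 11:30-13:00, 17:00-18:30.
Mei ∩ Yosef ∩ Dana ∩ Oliver ∩ Erik: 09:30-10:30, 11:30-13:00, 17:00-18:30.
Those are the intersection windows.
Summing the common windows: 60 + 90 + 90 = 240 minutes.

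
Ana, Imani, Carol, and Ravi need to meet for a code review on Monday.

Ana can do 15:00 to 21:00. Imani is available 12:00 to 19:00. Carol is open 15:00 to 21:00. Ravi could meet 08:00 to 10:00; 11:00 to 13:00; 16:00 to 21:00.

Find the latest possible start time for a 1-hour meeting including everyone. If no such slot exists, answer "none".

Ana ∩ Imani: 15:00-19:00.
Ana ∩ Imani ∩ Carol: 15:00-19:00.
Ana ∩ Imani ∩ Carol ∩ Ravi: 16:00-19:00.
The last common window of at least 60 minutes is 16:00-19:00; a 60-minute meeting can start as late as 18:00 and still end by 19:00.

18:00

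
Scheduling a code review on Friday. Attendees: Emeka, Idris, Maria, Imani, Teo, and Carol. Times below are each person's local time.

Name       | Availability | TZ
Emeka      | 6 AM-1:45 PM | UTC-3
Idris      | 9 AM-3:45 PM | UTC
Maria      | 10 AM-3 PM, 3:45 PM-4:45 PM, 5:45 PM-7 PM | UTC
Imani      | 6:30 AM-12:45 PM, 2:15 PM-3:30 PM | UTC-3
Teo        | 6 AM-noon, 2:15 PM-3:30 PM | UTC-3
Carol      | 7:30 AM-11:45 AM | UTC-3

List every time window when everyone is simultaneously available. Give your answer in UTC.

10:30-14:45

Emeka in UTC: 09:00-16:45 (add 3h to convert from UTC-3).
Idris in UTC: 09:00-15:45.
Maria in UTC: 10:00-15:00, 15:45-16:45, 17:45-19:00.
Imani in UTC: 09:30-15:45, 17:15-18:30 (add 3h to convert from UTC-3).
Teo in UTC: 09:00-15:00, 17:15-18:30 (add 3h to convert from UTC-3).
Carol in UTC: 10:30-14:45 (add 3h to convert from UTC-3).
Emeka ∩ Idris: 09:00-15:45.
Emeka ∩ Idris ∩ Maria: 10:00-15:00.
Emeka ∩ Idris ∩ Maria ∩ Imani: 10:00-15:00.
Emeka ∩ Idris ∩ Maria ∩ Imani ∩ Teo: 10:00-15:00.
Emeka ∩ Idris ∩ Maria ∩ Imani ∩ Teo ∩ Carol: 10:30-14:45.
So the common availability across everyone is 10:30-14:45.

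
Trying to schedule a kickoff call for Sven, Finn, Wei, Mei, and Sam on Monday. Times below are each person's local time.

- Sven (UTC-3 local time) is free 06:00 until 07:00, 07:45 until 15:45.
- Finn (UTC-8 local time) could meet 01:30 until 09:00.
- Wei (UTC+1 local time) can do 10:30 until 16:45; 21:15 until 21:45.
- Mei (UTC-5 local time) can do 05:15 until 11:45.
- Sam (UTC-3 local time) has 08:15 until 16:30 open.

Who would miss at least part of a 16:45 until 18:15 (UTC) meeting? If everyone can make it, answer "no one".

Sven in UTC: 09:00-10:00, 10:45-18:45 (add 3h to convert from UTC-3).
Finn in UTC: 09:30-17:00 (add 8h to convert from UTC-8).
Wei in UTC: 09:30-15:45, 20:15-20:45 (subtract 1h to convert from UTC+1).
Mei in UTC: 10:15-16:45 (add 5h to convert from UTC-5).
Sam in UTC: 11:15-19:30 (add 3h to convert from UTC-3).
Sven: free for 16:45-18:15. Finn: not fully free for 16:45-18:15. Wei: not fully free for 16:45-18:15. Mei: not fully free for 16:45-18:15. Sam: free for 16:45-18:15.

Finn, Mei, Wei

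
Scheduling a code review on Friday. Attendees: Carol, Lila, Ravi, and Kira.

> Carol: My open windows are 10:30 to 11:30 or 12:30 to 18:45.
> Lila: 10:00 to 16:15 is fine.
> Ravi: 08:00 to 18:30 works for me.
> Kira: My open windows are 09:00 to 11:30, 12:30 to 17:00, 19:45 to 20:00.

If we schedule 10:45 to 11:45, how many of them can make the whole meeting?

2

Lila and Ravi can make the full 10:45-11:45 slot — that's 2.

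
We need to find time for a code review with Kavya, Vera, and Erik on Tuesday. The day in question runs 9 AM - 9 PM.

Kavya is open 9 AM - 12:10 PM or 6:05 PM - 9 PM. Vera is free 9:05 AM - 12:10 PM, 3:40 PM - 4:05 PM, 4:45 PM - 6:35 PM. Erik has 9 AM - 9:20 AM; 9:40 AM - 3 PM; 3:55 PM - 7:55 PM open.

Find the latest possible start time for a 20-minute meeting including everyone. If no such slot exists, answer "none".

Kavya ∩ Vera: 09:05-12:10, 18:05-18:35.
Kavya ∩ Vera ∩ Erik: 09:05-09:20, 09:40-12:10, 18:05-18:35.
So the common availability across everyone is 09:05-09:20, 09:40-12:10, 18:05-18:35.
The last common window of at least 20 minutes is 18:05-18:35; a 20-minute meeting can start as late as 18:15 and still end by 18:35.

18:15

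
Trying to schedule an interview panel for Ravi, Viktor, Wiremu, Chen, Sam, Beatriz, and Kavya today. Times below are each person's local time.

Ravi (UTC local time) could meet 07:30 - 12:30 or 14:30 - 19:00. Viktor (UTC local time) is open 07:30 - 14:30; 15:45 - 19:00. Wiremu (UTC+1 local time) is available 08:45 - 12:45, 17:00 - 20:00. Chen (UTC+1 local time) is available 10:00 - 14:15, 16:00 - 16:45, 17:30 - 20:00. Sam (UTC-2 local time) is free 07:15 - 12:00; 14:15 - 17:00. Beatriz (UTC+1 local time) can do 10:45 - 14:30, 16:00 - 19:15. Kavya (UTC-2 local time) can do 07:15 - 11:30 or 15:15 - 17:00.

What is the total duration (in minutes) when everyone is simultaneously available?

Ravi in UTC: 07:30-12:30, 14:30-19:00.
Viktor in UTC: 07:30-14:30, 15:45-19:00.
Wiremu in UTC: 07:45-11:45, 16:00-19:00 (subtract 1h to convert from UTC+1).
Chen in UTC: 09:00-13:15, 15:00-15:45, 16:30-19:00 (subtract 1h to convert from UTC+1).
Sam in UTC: 09:15-14:00, 16:15-19:00 (add 2h to convert from UTC-2).
Beatriz in UTC: 09:45-13:30, 15:00-18:15 (subtract 1h to convert from UTC+1).
Kavya in UTC: 09:15-13:30, 17:15-19:00 (add 2h to convert from UTC-2).
Ravi ∩ Viktor: 07:30-12:30, 15:45-19:00.
Ravi ∩ Viktor ∩ Wiremu: 07:45-11:45, 16:00-19:00.
Ravi ∩ Viktor ∩ Wiremu ∩ Chen: 09:00-11:45, 16:30-19:00.
Ravi ∩ Viktor ∩ Wiremu ∩ Chen ∩ Sam: 09:15-11:45, 16:30-19:00.
Ravi ∩ Viktor ∩ Wiremu ∩ Chen ∩ Sam ∩ Beatriz: 09:45-11:45, 16:30-18:15.
Ravi ∩ Viktor ∩ Wiremu ∩ Chen ∩ Sam ∩ Beatriz ∩ Kavya: 09:45-11:45, 17:15-18:15.
Those are the intersection windows.
Summing the common windows: 120 + 60 = 180 minutes.

180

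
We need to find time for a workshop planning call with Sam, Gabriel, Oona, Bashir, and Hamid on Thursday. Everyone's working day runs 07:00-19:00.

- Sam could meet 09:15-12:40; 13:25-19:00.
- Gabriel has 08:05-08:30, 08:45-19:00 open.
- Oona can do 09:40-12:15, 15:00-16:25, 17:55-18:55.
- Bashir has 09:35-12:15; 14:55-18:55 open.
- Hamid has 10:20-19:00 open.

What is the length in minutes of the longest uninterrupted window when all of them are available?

Sam ∩ Gabriel: 09:15-12:40, 13:25-19:00.
Sam ∩ Gabriel ∩ Oona: 09:40-12:15, 15:00-16:25, 17:55-18:55.
Sam ∩ Gabriel ∩ Oona ∩ Bashir: 09:40-12:15, 15:00-16:25, 17:55-18:55.
Sam ∩ Gabriel ∩ Oona ∩ Bashir ∩ Hamid: 10:20-12:15, 15:00-16:25, 17:55-18:55.
Those are the intersection windows.
The longest is 10:20-12:15 at 115 minutes.

115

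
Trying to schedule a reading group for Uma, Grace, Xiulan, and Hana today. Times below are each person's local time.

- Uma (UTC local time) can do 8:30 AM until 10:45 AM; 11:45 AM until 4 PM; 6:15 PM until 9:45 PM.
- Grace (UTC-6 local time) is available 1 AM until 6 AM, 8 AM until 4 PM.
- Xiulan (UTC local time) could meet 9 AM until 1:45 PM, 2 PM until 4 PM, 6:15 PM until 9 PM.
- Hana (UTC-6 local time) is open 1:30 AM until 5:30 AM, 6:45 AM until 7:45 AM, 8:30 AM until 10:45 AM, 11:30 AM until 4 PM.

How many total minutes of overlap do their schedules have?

Uma in UTC: 08:30-10:45, 11:45-16:00, 18:15-21:45.
Grace in UTC: 07:00-12:00, 14:00-22:00 (add 6h to convert from UTC-6).
Xiulan in UTC: 09:00-13:45, 14:00-16:00, 18:15-21:00.
Hana in UTC: 07:30-11:30, 12:45-13:45, 14:30-16:45, 17:30-22:00 (add 6h to convert from UTC-6).
Uma ∩ Grace: 08:30-10:45, 11:45-12:00, 14:00-16:00, 18:15-21:45.
Uma ∩ Grace ∩ Xiulan: 09:00-10:45, 11:45-12:00, 14:00-16:00, 18:15-21:00.
Uma ∩ Grace ∩ Xiulan ∩ Hana: 09:00-10:45, 14:30-16:00, 18:15-21:00.
So the common availability across everyone is 09:00-10:45, 14:30-16:00, 18:15-21:00.
Summing the common windows: 105 + 90 + 165 = 360 minutes.

360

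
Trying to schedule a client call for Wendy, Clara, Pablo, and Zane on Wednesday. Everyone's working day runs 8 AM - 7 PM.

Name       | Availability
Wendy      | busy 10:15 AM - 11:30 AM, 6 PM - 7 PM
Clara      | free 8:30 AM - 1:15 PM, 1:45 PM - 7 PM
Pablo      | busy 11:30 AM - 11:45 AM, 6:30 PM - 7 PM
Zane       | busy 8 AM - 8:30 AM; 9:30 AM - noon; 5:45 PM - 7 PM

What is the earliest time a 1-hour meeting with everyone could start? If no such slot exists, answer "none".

Wendy free: 08:00-10:15, 11:30-18:00 (invert busy blocks within the working day).
Clara free: 08:30-13:15, 13:45-19:00.
Pablo free: 08:00-11:30, 11:45-18:30 (invert busy blocks within the working day).
Zane free: 08:30-09:30, 12:00-17:45 (invert busy blocks within the working day).
Wendy ∩ Clara: 08:30-10:15, 11:30-13:15, 13:45-18:00.
Wendy ∩ Clara ∩ Pablo: 08:30-10:15, 11:45-13:15, 13:45-18:00.
Wendy ∩ Clara ∩ Pablo ∩ Zane: 08:30-09:30, 12:00-13:15, 13:45-17:45.
Those are the intersection windows.
The first common window of at least 60 minutes is 08:30-09:30, so the earliest start is 08:30.

08:30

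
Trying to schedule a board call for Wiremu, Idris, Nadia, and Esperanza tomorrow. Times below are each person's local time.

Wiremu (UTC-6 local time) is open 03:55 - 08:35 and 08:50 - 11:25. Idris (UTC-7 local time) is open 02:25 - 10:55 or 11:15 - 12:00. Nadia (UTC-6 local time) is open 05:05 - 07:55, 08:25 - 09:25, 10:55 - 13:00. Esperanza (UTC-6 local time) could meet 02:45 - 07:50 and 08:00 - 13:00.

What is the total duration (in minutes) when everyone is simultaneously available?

Wiremu in UTC: 09:55-14:35, 14:50-17:25 (add 6h to convert from UTC-6).
Idris in UTC: 09:25-17:55, 18:15-19:00 (add 7h to convert from UTC-7).
Nadia in UTC: 11:05-13:55, 14:25-15:25, 16:55-19:00 (add 6h to convert from UTC-6).
Esperanza in UTC: 08:45-13:50, 14:00-19:00 (add 6h to convert from UTC-6).
Wiremu ∩ Idris: 09:55-14:35, 14:50-17:25.
Wiremu ∩ Idris ∩ Nadia: 11:05-13:55, 14:25-14:35, 14:50-15:25, 16:55-17:25.
Wiremu ∩ Idris ∩ Nadia ∩ Esperanza: 11:05-13:50, 14:25-14:35, 14:50-15:25, 16:55-17:25.
So the common availability across everyone is 11:05-13:50, 14:25-14:35, 14:50-15:25, 16:55-17:25.
Summing the common windows: 165 + 10 + 35 + 30 = 240 minutes.

240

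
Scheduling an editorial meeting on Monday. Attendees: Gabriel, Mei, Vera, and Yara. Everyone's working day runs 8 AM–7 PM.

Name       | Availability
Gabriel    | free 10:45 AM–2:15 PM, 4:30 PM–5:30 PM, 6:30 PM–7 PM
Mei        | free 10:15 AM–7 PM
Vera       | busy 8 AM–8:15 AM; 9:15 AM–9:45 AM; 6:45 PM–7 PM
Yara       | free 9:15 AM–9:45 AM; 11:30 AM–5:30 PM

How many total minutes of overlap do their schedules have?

225

Gabriel free: 10:45-14:15, 16:30-17:30, 18:30-19:00.
Mei free: 10:15-19:00.
Vera free: 08:15-09:15, 09:45-18:45 (invert busy blocks within the working day).
Yara free: 09:15-09:45, 11:30-17:30.
Gabriel ∩ Mei: 10:45-14:15, 16:30-17:30, 18:30-19:00.
Gabriel ∩ Mei ∩ Vera: 10:45-14:15, 16:30-17:30, 18:30-18:45.
Gabriel ∩ Mei ∩ Vera ∩ Yara: 11:30-14:15, 16:30-17:30.
Summing the common windows: 165 + 60 = 225 minutes.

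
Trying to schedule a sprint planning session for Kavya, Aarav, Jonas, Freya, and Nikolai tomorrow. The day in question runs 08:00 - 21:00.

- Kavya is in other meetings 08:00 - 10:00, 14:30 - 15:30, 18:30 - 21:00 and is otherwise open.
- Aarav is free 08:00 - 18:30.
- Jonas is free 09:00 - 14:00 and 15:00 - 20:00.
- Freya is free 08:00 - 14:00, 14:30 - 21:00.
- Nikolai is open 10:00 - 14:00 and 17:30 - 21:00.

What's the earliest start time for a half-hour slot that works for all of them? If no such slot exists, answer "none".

Kavya free: 10:00-14:30, 15:30-18:30 (invert busy blocks within the working day).
Aarav free: 08:00-18:30.
Jonas free: 09:00-14:00, 15:00-20:00.
Freya free: 08:00-14:00, 14:30-21:00.
Nikolai free: 10:00-14:00, 17:30-21:00.
Kavya ∩ Aarav: 10:00-14:30, 15:30-18:30.
Kavya ∩ Aarav ∩ Jonas: 10:00-14:00, 15:30-18:30.
Kavya ∩ Aarav ∩ Jonas ∩ Freya: 10:00-14:00, 15:30-18:30.
Kavya ∩ Aarav ∩ Jonas ∩ Freya ∩ Nikolai: 10:00-14:00, 17:30-18:30.
The first common window of at least 30 minutes is 10:00-14:00, so the earliest start is 10:00.

10:00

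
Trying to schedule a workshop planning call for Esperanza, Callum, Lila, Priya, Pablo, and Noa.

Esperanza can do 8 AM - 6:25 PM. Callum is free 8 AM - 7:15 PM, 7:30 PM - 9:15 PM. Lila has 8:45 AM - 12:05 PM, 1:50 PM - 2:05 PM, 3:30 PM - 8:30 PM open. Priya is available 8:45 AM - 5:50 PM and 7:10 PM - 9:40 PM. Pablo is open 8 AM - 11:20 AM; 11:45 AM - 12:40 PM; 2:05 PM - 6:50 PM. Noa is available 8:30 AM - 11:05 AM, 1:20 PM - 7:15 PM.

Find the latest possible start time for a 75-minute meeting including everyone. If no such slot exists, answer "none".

Esperanza ∩ Callum: 08:00-18:25.
Esperanza ∩ Callum ∩ Lila: 08:45-12:05, 13:50-14:05, 15:30-18:25.
Esperanza ∩ Callum ∩ Lila ∩ Priya: 08:45-12:05, 13:50-14:05, 15:30-17:50.
Esperanza ∩ Callum ∩ Lila ∩ Priya ∩ Pablo: 08:45-11:20, 11:45-12:05, 15:30-17:50.
Esperanza ∩ Callum ∩ Lila ∩ Priya ∩ Pablo ∩ Noa: 08:45-11:05, 15:30-17:50.
The last common window of at least 75 minutes is 15:30-17:50; a 75-minute meeting can start as late as 16:35 and still end by 17:50.

16:35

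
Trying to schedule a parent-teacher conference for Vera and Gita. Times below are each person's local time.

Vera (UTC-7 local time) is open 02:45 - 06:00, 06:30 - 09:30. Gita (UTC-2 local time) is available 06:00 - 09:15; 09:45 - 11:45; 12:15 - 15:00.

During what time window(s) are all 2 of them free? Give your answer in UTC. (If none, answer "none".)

09:45-11:15, 11:45-13:00, 13:30-13:45, 14:15-16:30

Vera in UTC: 09:45-13:00, 13:30-16:30 (add 7h to convert from UTC-7).
Gita in UTC: 08:00-11:15, 11:45-13:45, 14:15-17:00 (add 2h to convert from UTC-2).
Vera ∩ Gita: 09:45-11:15, 11:45-13:00, 13:30-13:45, 14:15-16:30.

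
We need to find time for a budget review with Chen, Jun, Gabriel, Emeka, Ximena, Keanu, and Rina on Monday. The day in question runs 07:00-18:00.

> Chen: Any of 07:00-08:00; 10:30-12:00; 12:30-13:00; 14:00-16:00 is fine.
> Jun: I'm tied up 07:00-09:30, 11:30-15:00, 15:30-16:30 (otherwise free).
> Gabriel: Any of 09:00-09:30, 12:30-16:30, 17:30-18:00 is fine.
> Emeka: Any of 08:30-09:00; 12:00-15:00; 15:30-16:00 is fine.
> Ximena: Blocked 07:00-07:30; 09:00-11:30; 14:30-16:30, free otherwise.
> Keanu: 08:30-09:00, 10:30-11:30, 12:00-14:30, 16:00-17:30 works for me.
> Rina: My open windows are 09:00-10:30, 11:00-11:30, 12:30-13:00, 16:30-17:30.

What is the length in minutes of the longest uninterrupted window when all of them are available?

Chen free: 07:00-08:00, 10:30-12:00, 12:30-13:00, 14:00-16:00.
Jun free: 09:30-11:30, 15:00-15:30, 16:30-18:00 (invert busy blocks within the working day).
Gabriel free: 09:00-09:30, 12:30-16:30, 17:30-18:00.
Emeka free: 08:30-09:00, 12:00-15:00, 15:30-16:00.
Ximena free: 07:30-09:00, 11:30-14:30, 16:30-18:00 (invert busy blocks within the working day).
Keanu free: 08:30-09:00, 10:30-11:30, 12:00-14:30, 16:00-17:30.
Rina free: 09:00-10:30, 11:00-11:30, 12:30-13:00, 16:30-17:30.
Chen ∩ Jun: 10:30-11:30, 15:00-15:30.
Chen ∩ Jun ∩ Gabriel: 15:00-15:30.
Chen ∩ Jun ∩ Gabriel ∩ Emeka: ∅.
Chen ∩ Jun ∩ Gabriel ∩ Emeka ∩ Ximena: ∅.
Chen ∩ Jun ∩ Gabriel ∩ Emeka ∩ Ximena ∩ Keanu: ∅.
Chen ∩ Jun ∩ Gabriel ∩ Emeka ∩ Ximena ∩ Keanu ∩ Rina: ∅.
There is no time when everyone is free.
No common window exists, so the longest block is 0 minutes.

0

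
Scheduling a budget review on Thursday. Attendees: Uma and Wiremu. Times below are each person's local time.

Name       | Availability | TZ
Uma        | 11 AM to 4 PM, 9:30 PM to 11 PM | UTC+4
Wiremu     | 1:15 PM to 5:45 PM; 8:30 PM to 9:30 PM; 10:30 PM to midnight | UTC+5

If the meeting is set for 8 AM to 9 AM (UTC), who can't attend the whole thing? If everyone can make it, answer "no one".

Wiremu

Uma in UTC: 07:00-12:00, 17:30-19:00 (subtract 4h to convert from UTC+4).
Wiremu in UTC: 08:15-12:45, 15:30-16:30, 17:30-19:00 (subtract 5h to convert from UTC+5).
Uma: free for 08:00-09:00. Wiremu: not fully free for 08:00-09:00.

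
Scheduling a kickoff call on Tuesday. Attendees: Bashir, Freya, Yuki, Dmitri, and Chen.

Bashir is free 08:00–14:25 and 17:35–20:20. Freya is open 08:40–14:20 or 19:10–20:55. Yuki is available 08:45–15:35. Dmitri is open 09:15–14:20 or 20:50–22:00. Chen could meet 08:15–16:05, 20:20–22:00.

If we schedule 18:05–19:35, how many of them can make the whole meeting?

Bashir can make the full 18:05-19:35 slot — that's 1.

1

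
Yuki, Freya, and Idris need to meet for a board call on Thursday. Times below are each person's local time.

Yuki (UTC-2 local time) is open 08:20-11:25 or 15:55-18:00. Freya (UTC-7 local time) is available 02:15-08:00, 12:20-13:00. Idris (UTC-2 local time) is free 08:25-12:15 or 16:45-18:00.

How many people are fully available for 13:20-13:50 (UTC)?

2

Yuki in UTC: 10:20-13:25, 17:55-20:00 (add 2h to convert from UTC-2).
Freya in UTC: 09:15-15:00, 19:20-20:00 (add 7h to convert from UTC-7).
Idris in UTC: 10:25-14:15, 18:45-20:00 (add 2h to convert from UTC-2).
Freya and Idris can make the full 13:20-13:50 slot — that's 2.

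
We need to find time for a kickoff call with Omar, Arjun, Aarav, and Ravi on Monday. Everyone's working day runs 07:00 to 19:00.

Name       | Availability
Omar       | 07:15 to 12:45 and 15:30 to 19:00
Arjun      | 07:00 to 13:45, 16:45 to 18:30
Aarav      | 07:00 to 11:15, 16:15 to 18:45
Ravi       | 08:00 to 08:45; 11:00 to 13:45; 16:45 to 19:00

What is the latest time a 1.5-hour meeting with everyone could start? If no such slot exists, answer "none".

17:00

Omar ∩ Arjun: 07:15-12:45, 16:45-18:30.
Omar ∩ Arjun ∩ Aarav: 07:15-11:15, 16:45-18:30.
Omar ∩ Arjun ∩ Aarav ∩ Ravi: 08:00-08:45, 11:00-11:15, 16:45-18:30.
So the common availability across everyone is 08:00-08:45, 11:00-11:15, 16:45-18:30.
The last common window of at least 90 minutes is 16:45-18:30; a 90-minute meeting can start as late as 17:00 and still end by 18:30.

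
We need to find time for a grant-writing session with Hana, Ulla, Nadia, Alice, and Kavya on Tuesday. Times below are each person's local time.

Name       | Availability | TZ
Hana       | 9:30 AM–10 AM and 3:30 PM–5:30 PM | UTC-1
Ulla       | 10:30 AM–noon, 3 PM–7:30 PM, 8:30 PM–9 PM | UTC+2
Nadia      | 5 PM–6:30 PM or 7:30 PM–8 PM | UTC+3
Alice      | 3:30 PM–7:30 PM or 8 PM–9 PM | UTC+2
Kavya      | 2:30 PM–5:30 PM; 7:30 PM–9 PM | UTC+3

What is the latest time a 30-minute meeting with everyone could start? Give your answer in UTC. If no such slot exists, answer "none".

Hana in UTC: 10:30-11:00, 16:30-18:30 (add 1h to convert from UTC-1).
Ulla in UTC: 08:30-10:00, 13:00-17:30, 18:30-19:00 (subtract 2h to convert from UTC+2).
Nadia in UTC: 14:00-15:30, 16:30-17:00 (subtract 3h to convert from UTC+3).
Alice in UTC: 13:30-17:30, 18:00-19:00 (subtract 2h to convert from UTC+2).
Kavya in UTC: 11:30-14:30, 16:30-18:00 (subtract 3h to convert from UTC+3).
Hana ∩ Ulla: 16:30-17:30.
Hana ∩ Ulla ∩ Nadia: 16:30-17:00.
Hana ∩ Ulla ∩ Nadia ∩ Alice: 16:30-17:00.
Hana ∩ Ulla ∩ Nadia ∩ Alice ∩ Kavya: 16:30-17:00.
So the common availability across everyone is 16:30-17:00.
The last common window of at least 30 minutes is 16:30-17:00; a 30-minute meeting can start as late as 16:30 and still end by 17:00.

16:30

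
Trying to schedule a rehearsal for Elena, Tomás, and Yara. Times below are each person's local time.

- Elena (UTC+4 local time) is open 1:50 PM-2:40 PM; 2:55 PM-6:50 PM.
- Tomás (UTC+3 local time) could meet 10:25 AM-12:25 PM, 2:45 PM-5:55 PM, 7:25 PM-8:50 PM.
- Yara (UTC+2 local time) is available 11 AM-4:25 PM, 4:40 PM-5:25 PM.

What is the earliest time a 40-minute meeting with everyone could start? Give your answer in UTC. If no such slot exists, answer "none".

11:45

Elena in UTC: 09:50-10:40, 10:55-14:50 (subtract 4h to convert from UTC+4).
Tomás in UTC: 07:25-09:25, 11:45-14:55, 16:25-17:50 (subtract 3h to convert from UTC+3).
Yara in UTC: 09:00-14:25, 14:40-15:25 (subtract 2h to convert from UTC+2).
Elena ∩ Tomás: 11:45-14:50.
Elena ∩ Tomás ∩ Yara: 11:45-14:25, 14:40-14:50.
Those are the intersection windows.
The first common window of at least 40 minutes is 11:45-14:25, so the earliest start is 11:45.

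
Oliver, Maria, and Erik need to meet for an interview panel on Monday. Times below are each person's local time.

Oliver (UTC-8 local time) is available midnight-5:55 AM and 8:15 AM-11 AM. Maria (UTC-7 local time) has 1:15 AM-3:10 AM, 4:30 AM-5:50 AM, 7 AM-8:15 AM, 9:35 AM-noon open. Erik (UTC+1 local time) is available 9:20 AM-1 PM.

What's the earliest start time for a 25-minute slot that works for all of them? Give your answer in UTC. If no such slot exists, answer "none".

08:20

Oliver in UTC: 08:00-13:55, 16:15-19:00 (add 8h to convert from UTC-8).
Maria in UTC: 08:15-10:10, 11:30-12:50, 14:00-15:15, 16:35-19:00 (add 7h to convert from UTC-7).
Erik in UTC: 08:20-12:00 (subtract 1h to convert from UTC+1).
Oliver ∩ Maria: 08:15-10:10, 11:30-12:50, 16:35-19:00.
Oliver ∩ Maria ∩ Erik: 08:20-10:10, 11:30-12:00.
The first common window of at least 25 minutes is 08:20-10:10, so the earliest start is 08:20.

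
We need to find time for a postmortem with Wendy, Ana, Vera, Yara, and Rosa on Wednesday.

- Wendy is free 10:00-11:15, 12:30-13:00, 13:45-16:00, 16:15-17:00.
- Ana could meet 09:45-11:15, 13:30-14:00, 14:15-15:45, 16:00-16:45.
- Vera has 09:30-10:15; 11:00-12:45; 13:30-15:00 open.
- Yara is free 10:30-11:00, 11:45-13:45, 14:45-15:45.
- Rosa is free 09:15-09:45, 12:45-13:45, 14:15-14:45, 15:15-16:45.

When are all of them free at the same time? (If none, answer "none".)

none

Wendy ∩ Ana: 10:00-11:15, 13:45-14:00, 14:15-15:45, 16:15-16:45.
Wendy ∩ Ana ∩ Vera: 10:00-10:15, 11:00-11:15, 13:45-14:00, 14:15-15:00.
Wendy ∩ Ana ∩ Vera ∩ Yara: 14:45-15:00.
Wendy ∩ Ana ∩ Vera ∩ Yara ∩ Rosa: ∅.
There is no time when everyone is free.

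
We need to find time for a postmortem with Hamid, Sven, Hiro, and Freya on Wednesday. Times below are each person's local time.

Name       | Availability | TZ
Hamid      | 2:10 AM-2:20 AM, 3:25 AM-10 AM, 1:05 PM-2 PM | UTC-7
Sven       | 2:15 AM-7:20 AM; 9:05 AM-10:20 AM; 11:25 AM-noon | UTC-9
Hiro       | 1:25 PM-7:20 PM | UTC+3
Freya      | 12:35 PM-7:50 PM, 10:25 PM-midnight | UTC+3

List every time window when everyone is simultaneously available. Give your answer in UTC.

11:15-16:20

Hamid in UTC: 09:10-09:20, 10:25-17:00, 20:05-21:00 (add 7h to convert from UTC-7).
Sven in UTC: 11:15-16:20, 18:05-19:20, 20:25-21:00 (add 9h to convert from UTC-9).
Hiro in UTC: 10:25-16:20 (subtract 3h to convert from UTC+3).
Freya in UTC: 09:35-16:50, 19:25-21:00 (subtract 3h to convert from UTC+3).
Hamid ∩ Sven: 11:15-16:20, 20:25-21:00.
Hamid ∩ Sven ∩ Hiro: 11:15-16:20.
Hamid ∩ Sven ∩ Hiro ∩ Freya: 11:15-16:20.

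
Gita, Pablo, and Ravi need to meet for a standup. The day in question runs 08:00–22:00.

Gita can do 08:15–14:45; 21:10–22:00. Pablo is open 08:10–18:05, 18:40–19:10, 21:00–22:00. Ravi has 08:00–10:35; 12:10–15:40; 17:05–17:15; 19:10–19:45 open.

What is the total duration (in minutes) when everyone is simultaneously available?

295

Gita ∩ Pablo: 08:15-14:45, 21:10-22:00.
Gita ∩ Pablo ∩ Ravi: 08:15-10:35, 12:10-14:45.
Summing the common windows: 140 + 155 = 295 minutes.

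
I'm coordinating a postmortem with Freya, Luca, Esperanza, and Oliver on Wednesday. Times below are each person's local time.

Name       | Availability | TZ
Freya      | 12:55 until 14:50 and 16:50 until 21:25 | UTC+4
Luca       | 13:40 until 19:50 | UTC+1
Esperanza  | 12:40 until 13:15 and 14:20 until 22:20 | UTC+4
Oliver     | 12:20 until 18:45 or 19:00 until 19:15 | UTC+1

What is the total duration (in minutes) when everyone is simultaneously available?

275

Freya in UTC: 08:55-10:50, 12:50-17:25 (subtract 4h to convert from UTC+4).
Luca in UTC: 12:40-18:50 (subtract 1h to convert from UTC+1).
Esperanza in UTC: 08:40-09:15, 10:20-18:20 (subtract 4h to convert from UTC+4).
Oliver in UTC: 11:20-17:45, 18:00-18:15 (subtract 1h to convert from UTC+1).
Freya ∩ Luca: 12:50-17:25.
Freya ∩ Luca ∩ Esperanza: 12:50-17:25.
Freya ∩ Luca ∩ Esperanza ∩ Oliver: 12:50-17:25.
That's a single block of 275 minutes.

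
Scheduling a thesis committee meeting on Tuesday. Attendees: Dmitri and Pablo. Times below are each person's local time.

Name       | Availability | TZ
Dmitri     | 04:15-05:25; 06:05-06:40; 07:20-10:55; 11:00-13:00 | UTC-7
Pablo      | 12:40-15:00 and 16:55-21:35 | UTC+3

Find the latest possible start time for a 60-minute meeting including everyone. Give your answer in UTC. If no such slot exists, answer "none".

Dmitri in UTC: 11:15-12:25, 13:05-13:40, 14:20-17:55, 18:00-20:00 (add 7h to convert from UTC-7).
Pablo in UTC: 09:40-12:00, 13:55-18:35 (subtract 3h to convert from UTC+3).
Dmitri ∩ Pablo: 11:15-12:00, 14:20-17:55, 18:00-18:35.
The last common window of at least 60 minutes is 14:20-17:55; a 60-minute meeting can start as late as 16:55 and still end by 17:55.

16:55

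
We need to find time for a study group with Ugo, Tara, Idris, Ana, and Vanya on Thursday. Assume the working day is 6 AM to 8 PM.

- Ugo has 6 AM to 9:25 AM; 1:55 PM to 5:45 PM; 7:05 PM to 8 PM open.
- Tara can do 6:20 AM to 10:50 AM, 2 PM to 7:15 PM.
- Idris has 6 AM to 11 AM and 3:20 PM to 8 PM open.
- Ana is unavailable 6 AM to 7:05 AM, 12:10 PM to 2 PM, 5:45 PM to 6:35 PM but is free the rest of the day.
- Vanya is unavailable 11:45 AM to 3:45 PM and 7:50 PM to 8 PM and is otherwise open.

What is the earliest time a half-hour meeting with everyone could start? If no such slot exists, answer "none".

07:05

Ugo free: 06:00-09:25, 13:55-17:45, 19:05-20:00.
Tara free: 06:20-10:50, 14:00-19:15.
Idris free: 06:00-11:00, 15:20-20:00.
Ana free: 07:05-12:10, 14:00-17:45, 18:35-20:00 (invert busy blocks within the working day).
Vanya free: 06:00-11:45, 15:45-19:50 (invert busy blocks within the working day).
Ugo ∩ Tara: 06:20-09:25, 14:00-17:45, 19:05-19:15.
Ugo ∩ Tara ∩ Idris: 06:20-09:25, 15:20-17:45, 19:05-19:15.
Ugo ∩ Tara ∩ Idris ∩ Ana: 07:05-09:25, 15:20-17:45, 19:05-19:15.
Ugo ∩ Tara ∩ Idris ∩ Ana ∩ Vanya: 07:05-09:25, 15:45-17:45, 19:05-19:15.
The first common window of at least 30 minutes is 07:05-09:25, so the earliest start is 07:05.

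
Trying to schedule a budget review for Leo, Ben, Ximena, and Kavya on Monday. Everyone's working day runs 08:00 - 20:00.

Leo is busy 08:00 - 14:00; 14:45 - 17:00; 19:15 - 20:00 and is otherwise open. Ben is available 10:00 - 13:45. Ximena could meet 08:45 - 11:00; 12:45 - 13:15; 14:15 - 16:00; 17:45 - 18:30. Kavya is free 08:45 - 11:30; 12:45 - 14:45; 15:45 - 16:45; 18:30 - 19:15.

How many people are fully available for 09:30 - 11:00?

2

Leo free: 14:00-14:45, 17:00-19:15 (invert busy blocks within the working day).
Ben free: 10:00-13:45.
Ximena free: 08:45-11:00, 12:45-13:15, 14:15-16:00, 17:45-18:30.
Kavya free: 08:45-11:30, 12:45-14:45, 15:45-16:45, 18:30-19:15.
Ximena and Kavya can make the full 09:30-11:00 slot — that's 2.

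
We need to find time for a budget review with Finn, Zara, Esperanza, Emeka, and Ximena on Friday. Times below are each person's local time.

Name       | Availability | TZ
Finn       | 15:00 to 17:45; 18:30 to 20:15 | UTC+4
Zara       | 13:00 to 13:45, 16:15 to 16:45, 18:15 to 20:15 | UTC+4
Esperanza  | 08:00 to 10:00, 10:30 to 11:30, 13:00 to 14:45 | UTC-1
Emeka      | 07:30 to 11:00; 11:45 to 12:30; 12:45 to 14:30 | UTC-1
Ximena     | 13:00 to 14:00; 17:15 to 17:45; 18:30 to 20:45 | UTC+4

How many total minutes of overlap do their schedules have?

60

Finn in UTC: 11:00-13:45, 14:30-16:15 (subtract 4h to convert from UTC+4).
Zara in UTC: 09:00-09:45, 12:15-12:45, 14:15-16:15 (subtract 4h to convert from UTC+4).
Esperanza in UTC: 09:00-11:00, 11:30-12:30, 14:00-15:45 (add 1h to convert from UTC-1).
Emeka in UTC: 08:30-12:00, 12:45-13:30, 13:45-15:30 (add 1h to convert from UTC-1).
Ximena in UTC: 09:00-10:00, 13:15-13:45, 14:30-16:45 (subtract 4h to convert from UTC+4).
Finn ∩ Zara: 12:15-12:45, 14:30-16:15.
Finn ∩ Zara ∩ Esperanza: 12:15-12:30, 14:30-15:45.
Finn ∩ Zara ∩ Esperanza ∩ Emeka: 14:30-15:30.
Finn ∩ Zara ∩ Esperanza ∩ Emeka ∩ Ximena: 14:30-15:30.
That's a single block of 60 minutes.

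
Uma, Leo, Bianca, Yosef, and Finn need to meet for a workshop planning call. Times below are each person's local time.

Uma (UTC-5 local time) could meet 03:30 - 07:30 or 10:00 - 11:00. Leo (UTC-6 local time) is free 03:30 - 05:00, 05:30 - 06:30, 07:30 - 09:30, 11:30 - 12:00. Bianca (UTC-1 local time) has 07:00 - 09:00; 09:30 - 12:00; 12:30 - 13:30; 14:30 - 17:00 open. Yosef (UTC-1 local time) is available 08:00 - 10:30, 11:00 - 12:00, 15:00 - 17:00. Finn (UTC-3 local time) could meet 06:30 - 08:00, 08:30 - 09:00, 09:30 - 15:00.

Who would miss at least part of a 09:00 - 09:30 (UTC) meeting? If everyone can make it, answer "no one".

Uma in UTC: 08:30-12:30, 15:00-16:00 (add 5h to convert from UTC-5).
Leo in UTC: 09:30-11:00, 11:30-12:30, 13:30-15:30, 17:30-18:00 (add 6h to convert from UTC-6).
Bianca in UTC: 08:00-10:00, 10:30-13:00, 13:30-14:30, 15:30-18:00 (add 1h to convert from UTC-1).
Yosef in UTC: 09:00-11:30, 12:00-13:00, 16:00-18:00 (add 1h to convert from UTC-1).
Finn in UTC: 09:30-11:00, 11:30-12:00, 12:30-18:00 (add 3h to convert from UTC-3).
Uma: free for 09:00-09:30. Leo: not fully free for 09:00-09:30. Bianca: free for 09:00-09:30. Yosef: free for 09:00-09:30. Finn: not fully free for 09:00-09:30.

Finn, Leo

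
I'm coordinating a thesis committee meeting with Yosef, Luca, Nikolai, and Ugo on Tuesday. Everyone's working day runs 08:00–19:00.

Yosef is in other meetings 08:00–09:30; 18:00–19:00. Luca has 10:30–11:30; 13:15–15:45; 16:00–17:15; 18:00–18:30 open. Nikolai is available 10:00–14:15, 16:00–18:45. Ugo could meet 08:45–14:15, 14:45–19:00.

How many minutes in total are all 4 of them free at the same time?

195

Yosef free: 09:30-18:00 (invert busy blocks within the working day).
Luca free: 10:30-11:30, 13:15-15:45, 16:00-17:15, 18:00-18:30.
Nikolai free: 10:00-14:15, 16:00-18:45.
Ugo free: 08:45-14:15, 14:45-19:00.
Yosef ∩ Luca: 10:30-11:30, 13:15-15:45, 16:00-17:15.
Yosef ∩ Luca ∩ Nikolai: 10:30-11:30, 13:15-14:15, 16:00-17:15.
Yosef ∩ Luca ∩ Nikolai ∩ Ugo: 10:30-11:30, 13:15-14:15, 16:00-17:15.
Summing the common windows: 60 + 60 + 75 = 195 minutes.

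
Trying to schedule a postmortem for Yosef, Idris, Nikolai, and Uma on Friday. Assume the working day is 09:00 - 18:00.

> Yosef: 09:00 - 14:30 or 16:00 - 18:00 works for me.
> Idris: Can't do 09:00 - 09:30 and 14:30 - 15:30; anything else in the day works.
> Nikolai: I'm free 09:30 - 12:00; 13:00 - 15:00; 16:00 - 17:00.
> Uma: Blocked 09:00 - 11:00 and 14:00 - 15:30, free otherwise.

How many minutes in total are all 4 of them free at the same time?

180

Yosef free: 09:00-14:30, 16:00-18:00.
Idris free: 09:30-14:30, 15:30-18:00 (invert busy blocks within the working day).
Nikolai free: 09:30-12:00, 13:00-15:00, 16:00-17:00.
Uma free: 11:00-14:00, 15:30-18:00 (invert busy blocks within the working day).
Yosef ∩ Idris: 09:30-14:30, 16:00-18:00.
Yosef ∩ Idris ∩ Nikolai: 09:30-12:00, 13:00-14:30, 16:00-17:00.
Yosef ∩ Idris ∩ Nikolai ∩ Uma: 11:00-12:00, 13:00-14:00, 16:00-17:00.
Those are the intersection windows.
Summing the common windows: 60 + 60 + 60 = 180 minutes.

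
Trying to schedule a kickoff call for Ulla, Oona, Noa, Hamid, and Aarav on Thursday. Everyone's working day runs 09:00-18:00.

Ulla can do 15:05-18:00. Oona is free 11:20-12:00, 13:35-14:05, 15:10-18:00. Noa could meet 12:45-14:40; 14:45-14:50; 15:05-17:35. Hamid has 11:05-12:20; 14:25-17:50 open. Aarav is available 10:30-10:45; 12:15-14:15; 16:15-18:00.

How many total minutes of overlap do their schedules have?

80

Ulla ∩ Oona: 15:10-18:00.
Ulla ∩ Oona ∩ Noa: 15:10-17:35.
Ulla ∩ Oona ∩ Noa ∩ Hamid: 15:10-17:35.
Ulla ∩ Oona ∩ Noa ∩ Hamid ∩ Aarav: 16:15-17:35.
That's a single block of 80 minutes.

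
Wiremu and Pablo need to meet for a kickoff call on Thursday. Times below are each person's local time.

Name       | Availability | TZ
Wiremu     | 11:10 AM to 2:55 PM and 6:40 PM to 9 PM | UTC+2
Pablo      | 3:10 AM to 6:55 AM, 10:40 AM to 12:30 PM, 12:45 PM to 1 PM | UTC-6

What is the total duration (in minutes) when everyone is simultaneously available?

Wiremu in UTC: 09:10-12:55, 16:40-19:00 (subtract 2h to convert from UTC+2).
Pablo in UTC: 09:10-12:55, 16:40-18:30, 18:45-19:00 (add 6h to convert from UTC-6).
Wiremu ∩ Pablo: 09:10-12:55, 16:40-18:30, 18:45-19:00.
So the common availability across everyone is 09:10-12:55, 16:40-18:30, 18:45-19:00.
Summing the common windows: 225 + 110 + 15 = 350 minutes.

350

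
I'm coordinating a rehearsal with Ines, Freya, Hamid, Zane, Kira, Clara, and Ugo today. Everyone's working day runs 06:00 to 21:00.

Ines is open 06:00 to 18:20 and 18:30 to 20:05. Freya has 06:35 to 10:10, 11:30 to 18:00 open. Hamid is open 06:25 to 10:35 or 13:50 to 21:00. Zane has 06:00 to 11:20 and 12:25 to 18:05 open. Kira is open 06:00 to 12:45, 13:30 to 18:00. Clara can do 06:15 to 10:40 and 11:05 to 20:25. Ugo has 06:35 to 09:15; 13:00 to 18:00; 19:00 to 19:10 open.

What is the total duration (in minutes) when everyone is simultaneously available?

Ines ∩ Freya: 06:35-10:10, 11:30-18:00.
Ines ∩ Freya ∩ Hamid: 06:35-10:10, 13:50-18:00.
Ines ∩ Freya ∩ Hamid ∩ Zane: 06:35-10:10, 13:50-18:00.
Ines ∩ Freya ∩ Hamid ∩ Zane ∩ Kira: 06:35-10:10, 13:50-18:00.
Ines ∩ Freya ∩ Hamid ∩ Zane ∩ Kira ∩ Clara: 06:35-10:10, 13:50-18:00.
Ines ∩ Freya ∩ Hamid ∩ Zane ∩ Kira ∩ Clara ∩ Ugo: 06:35-09:15, 13:50-18:00.
Summing the common windows: 160 + 250 = 410 minutes.

410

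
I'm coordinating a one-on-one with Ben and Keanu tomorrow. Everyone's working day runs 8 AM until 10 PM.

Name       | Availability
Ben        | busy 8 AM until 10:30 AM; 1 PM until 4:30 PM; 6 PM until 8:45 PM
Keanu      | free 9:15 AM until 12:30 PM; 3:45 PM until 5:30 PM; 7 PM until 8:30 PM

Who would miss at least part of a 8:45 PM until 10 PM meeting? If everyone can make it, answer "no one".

Keanu

Ben free: 10:30-13:00, 16:30-18:00, 20:45-22:00 (invert busy blocks within the working day).
Keanu free: 09:15-12:30, 15:45-17:30, 19:00-20:30.
Ben: free for 20:45-22:00. Keanu: not fully free for 20:45-22:00.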